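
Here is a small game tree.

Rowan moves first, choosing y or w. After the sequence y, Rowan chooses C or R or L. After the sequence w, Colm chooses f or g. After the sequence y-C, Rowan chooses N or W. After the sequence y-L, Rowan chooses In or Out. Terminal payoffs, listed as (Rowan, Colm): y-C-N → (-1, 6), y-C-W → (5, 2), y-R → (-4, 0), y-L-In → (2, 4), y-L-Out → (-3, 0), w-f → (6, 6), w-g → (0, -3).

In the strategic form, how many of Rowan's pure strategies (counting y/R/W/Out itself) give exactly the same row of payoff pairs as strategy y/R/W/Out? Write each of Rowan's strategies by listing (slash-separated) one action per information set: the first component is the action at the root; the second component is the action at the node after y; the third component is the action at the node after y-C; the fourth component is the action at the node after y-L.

4

Row for y/R/W/Out (columns f, g): (-4,0) (-4,0).
Under y/R/W/Out, Rowan's choice at the node after y-C and at the node after y-L can never be reached regardless of what Colm does, so varying those choices leaves every outcome unchanged.
Holding the reachable choices fixed and varying the unreachable ones freely already gives 2 × 2 = 4 equivalent strategies.
No other strategy reproduces this row, so those 4 are the full class: y/R/N/In, y/R/N/Out, y/R/W/In, y/R/W/Out.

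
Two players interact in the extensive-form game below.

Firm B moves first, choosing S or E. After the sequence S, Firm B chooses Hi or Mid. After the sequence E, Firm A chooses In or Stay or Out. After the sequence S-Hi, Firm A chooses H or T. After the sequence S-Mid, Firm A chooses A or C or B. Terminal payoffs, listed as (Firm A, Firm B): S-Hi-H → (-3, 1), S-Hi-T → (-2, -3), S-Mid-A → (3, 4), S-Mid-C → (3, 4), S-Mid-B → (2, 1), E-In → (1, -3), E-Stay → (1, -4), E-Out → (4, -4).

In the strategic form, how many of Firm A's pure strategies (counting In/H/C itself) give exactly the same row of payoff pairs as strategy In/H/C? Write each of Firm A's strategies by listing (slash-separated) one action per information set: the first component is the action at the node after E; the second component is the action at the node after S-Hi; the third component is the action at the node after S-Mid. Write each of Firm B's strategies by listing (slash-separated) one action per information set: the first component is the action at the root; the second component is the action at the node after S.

Row for In/H/C (columns S/Hi, S/Mid, E/Hi, E/Mid): (-3,1) (3,4) (1,-3) (1,-3).
Every one of Firm A's information sets is on the play path for some reply by Firm B when Firm A follows In/H/C.
Even so, In/H/A happens to produce the same payoff in every column — so 2 strategies share this row.

2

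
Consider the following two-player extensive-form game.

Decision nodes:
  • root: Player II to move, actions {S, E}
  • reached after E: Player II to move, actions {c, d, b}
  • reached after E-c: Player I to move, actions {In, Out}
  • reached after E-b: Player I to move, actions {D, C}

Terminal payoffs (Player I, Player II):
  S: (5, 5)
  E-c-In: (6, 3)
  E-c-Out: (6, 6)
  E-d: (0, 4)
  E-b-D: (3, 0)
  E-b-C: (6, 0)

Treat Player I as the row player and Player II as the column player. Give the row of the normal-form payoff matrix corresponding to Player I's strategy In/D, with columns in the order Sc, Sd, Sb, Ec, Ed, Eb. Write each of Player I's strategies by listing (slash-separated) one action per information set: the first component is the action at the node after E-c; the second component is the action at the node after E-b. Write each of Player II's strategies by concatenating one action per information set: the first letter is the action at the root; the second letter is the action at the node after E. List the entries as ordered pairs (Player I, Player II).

vs Sc: Player II plays S → (5, 5)
vs Sd: Player II plays S → (5, 5)
vs Sb: Player II plays S → (5, 5)
vs Ec: Player II plays E → Player II plays c at [E] → Player I plays In at [E-c] → (6, 3)
vs Ed: Player II plays E → Player II plays d at [E] → (0, 4)
vs Eb: Player II plays E → Player II plays b at [E] → Player I plays D at [E-b] → (3, 0)

(5,5) (5,5) (5,5) (6,3) (0,4) (3,0)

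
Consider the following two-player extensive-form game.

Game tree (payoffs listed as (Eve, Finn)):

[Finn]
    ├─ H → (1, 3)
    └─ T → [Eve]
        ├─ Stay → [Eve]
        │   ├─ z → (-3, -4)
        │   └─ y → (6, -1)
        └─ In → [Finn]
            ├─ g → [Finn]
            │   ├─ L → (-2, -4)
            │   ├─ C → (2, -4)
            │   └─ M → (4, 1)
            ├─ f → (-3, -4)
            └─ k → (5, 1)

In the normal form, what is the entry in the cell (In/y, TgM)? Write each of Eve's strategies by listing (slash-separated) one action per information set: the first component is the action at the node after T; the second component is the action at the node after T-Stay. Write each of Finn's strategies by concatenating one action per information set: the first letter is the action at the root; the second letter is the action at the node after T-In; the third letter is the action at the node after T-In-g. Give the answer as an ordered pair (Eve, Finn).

(4, 1)

Trace the play path from the root:
  Finn plays T
  Eve plays In at [T]
  Finn plays g at [T-In]
  Finn plays M at [T-In-g]
→ terminal payoff (4, 1).
(Eve's choice at the node after T-Stay is never reached on this path, so it doesn't affect the outcome.)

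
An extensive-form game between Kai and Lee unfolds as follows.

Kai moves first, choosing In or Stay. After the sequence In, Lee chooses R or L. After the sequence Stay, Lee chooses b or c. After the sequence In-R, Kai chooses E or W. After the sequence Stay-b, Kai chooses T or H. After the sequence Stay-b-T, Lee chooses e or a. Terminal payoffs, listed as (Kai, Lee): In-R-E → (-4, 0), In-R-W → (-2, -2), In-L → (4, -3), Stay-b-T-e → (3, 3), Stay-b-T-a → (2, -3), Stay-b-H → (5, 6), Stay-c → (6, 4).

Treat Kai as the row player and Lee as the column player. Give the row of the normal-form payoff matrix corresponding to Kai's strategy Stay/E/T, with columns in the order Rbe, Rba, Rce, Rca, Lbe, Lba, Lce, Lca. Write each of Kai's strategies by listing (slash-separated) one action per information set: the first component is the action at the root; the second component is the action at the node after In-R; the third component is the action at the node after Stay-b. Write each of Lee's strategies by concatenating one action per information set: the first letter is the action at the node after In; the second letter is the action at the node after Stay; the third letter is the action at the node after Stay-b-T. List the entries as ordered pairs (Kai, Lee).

vs Rbe: Kai plays Stay → Lee plays b at [Stay] → Kai plays T at [Stay-b] → Lee plays e at [Stay-b-T] → (3, 3)
vs Rba: Kai plays Stay → Lee plays b at [Stay] → Kai plays T at [Stay-b] → Lee plays a at [Stay-b-T] → (2, -3)
vs Rce: Kai plays Stay → Lee plays c at [Stay] → (6, 4)
vs Rca: Kai plays Stay → Lee plays c at [Stay] → (6, 4)
vs Lbe: Kai plays Stay → Lee plays b at [Stay] → Kai plays T at [Stay-b] → Lee plays e at [Stay-b-T] → (3, 3)
vs Lba: Kai plays Stay → Lee plays b at [Stay] → Kai plays T at [Stay-b] → Lee plays a at [Stay-b-T] → (2, -3)
vs Lce: Kai plays Stay → Lee plays c at [Stay] → (6, 4)
vs Lca: Kai plays Stay → Lee plays c at [Stay] → (6, 4)

(3,3) (2,-3) (6,4) (6,4) (3,3) (2,-3) (6,4) (6,4)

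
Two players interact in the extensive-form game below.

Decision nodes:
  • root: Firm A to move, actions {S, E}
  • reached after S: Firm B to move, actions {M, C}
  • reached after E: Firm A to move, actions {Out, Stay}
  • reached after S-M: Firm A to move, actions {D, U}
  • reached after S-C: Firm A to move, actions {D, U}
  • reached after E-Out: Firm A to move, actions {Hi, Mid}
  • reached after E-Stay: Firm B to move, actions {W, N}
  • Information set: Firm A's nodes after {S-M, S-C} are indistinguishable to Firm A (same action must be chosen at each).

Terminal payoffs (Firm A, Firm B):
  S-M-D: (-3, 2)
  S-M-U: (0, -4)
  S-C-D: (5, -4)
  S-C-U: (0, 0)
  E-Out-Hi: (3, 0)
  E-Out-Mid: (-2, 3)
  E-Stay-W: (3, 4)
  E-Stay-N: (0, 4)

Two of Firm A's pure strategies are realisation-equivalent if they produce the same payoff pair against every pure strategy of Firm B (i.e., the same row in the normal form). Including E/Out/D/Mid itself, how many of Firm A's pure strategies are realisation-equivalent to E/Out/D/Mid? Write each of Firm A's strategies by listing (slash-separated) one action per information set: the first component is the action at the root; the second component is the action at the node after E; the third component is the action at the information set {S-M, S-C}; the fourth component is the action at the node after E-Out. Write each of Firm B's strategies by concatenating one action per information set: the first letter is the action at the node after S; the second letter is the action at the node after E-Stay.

2

Row for E/Out/D/Mid (columns MW, MN, CW, CN): (-2,3) (-2,3) (-2,3) (-2,3).
Under E/Out/D/Mid, Firm A's choice at the information set {S-M, S-C} can never be reached regardless of what Firm B does, so varying those choices leaves every outcome unchanged.
Holding the reachable choices fixed and varying the unreachable one freely already gives 2 equivalent strategies.
No other strategy reproduces this row, so those 2 are the full class: E/Out/D/Mid, E/Out/U/Mid.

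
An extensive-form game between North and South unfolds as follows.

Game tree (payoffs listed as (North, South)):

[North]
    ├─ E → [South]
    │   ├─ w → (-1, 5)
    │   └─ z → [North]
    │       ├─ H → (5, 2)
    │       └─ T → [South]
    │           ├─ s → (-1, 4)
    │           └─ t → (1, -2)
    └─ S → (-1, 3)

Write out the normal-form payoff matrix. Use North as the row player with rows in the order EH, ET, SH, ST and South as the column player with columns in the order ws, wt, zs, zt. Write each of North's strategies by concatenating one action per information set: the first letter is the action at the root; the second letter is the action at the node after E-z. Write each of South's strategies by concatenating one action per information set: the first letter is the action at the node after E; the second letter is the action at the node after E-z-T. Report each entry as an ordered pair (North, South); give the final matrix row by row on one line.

EH: (-1,5) (-1,5) (5,2) (5,2) | ET: (-1,5) (-1,5) (-1,4) (1,-2) | SH: (-1,3) (-1,3) (-1,3) (-1,3) | ST: (-1,3) (-1,3) (-1,3) (-1,3)

Row EH: ws→(-1,5), wt→(-1,5), zs→(5,2), zt→(5,2)
Row ET: ws→(-1,5), wt→(-1,5), zs→(-1,4), zt→(1,-2)
Row SH: ws→(-1,3), wt→(-1,3), zs→(-1,3), zt→(-1,3)
Row ST: ws→(-1,3), wt→(-1,3), zs→(-1,3), zt→(-1,3)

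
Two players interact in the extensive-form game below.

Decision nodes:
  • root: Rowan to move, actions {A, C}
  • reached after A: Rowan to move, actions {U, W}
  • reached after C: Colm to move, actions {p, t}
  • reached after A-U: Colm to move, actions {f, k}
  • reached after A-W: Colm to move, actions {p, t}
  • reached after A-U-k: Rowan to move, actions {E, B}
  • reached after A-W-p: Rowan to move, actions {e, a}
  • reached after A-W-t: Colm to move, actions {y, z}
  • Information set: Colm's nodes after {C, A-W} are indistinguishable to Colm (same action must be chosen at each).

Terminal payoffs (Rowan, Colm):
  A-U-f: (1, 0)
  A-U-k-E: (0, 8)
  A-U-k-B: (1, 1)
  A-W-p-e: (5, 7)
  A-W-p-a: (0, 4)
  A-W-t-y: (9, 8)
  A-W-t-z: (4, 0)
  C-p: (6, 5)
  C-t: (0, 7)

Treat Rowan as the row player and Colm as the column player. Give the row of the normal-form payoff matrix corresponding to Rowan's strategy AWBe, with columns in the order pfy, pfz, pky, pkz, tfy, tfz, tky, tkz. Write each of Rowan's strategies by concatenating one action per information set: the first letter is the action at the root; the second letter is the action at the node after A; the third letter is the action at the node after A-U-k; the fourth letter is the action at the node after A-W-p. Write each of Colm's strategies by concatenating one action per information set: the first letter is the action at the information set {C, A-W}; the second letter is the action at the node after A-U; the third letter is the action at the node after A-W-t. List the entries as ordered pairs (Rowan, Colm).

vs pfy: Rowan plays A → Rowan plays W at [A] → Colm plays p at [A-W] → Rowan plays e at [A-W-p] → (5, 7)
vs pfz: Rowan plays A → Rowan plays W at [A] → Colm plays p at [A-W] → Rowan plays e at [A-W-p] → (5, 7)
vs pky: Rowan plays A → Rowan plays W at [A] → Colm plays p at [A-W] → Rowan plays e at [A-W-p] → (5, 7)
vs pkz: Rowan plays A → Rowan plays W at [A] → Colm plays p at [A-W] → Rowan plays e at [A-W-p] → (5, 7)
vs tfy: Rowan plays A → Rowan plays W at [A] → Colm plays t at [A-W] → Colm plays y at [A-W-t] → (9, 8)
vs tfz: Rowan plays A → Rowan plays W at [A] → Colm plays t at [A-W] → Colm plays z at [A-W-t] → (4, 0)
vs tky: Rowan plays A → Rowan plays W at [A] → Colm plays t at [A-W] → Colm plays y at [A-W-t] → (9, 8)
vs tkz: Rowan plays A → Rowan plays W at [A] → Colm plays t at [A-W] → Colm plays z at [A-W-t] → (4, 0)

(5,7) (5,7) (5,7) (5,7) (9,8) (4,0) (9,8) (4,0)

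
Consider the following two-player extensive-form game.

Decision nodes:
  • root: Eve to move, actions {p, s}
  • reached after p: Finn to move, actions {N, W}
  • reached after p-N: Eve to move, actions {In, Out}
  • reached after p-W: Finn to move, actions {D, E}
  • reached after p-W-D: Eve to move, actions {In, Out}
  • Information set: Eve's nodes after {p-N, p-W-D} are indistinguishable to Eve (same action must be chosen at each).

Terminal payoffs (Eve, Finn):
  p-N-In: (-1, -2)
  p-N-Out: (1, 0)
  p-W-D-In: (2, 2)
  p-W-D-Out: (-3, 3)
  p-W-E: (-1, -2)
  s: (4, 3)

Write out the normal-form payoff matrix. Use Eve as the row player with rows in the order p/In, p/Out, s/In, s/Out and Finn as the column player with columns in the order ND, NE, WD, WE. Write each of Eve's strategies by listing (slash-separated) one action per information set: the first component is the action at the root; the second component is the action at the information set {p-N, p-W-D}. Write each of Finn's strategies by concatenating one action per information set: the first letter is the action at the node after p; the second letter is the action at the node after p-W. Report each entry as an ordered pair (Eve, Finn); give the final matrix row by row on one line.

p/In: (-1,-2) (-1,-2) (2,2) (-1,-2) | p/Out: (1,0) (1,0) (-3,3) (-1,-2) | s/In: (4,3) (4,3) (4,3) (4,3) | s/Out: (4,3) (4,3) (4,3) (4,3)

            ND       NE       WD       WE
 p/In  (-1,-2)  (-1,-2)    (2,2)  (-1,-2)
p/Out    (1,0)    (1,0)   (-3,3)  (-1,-2)
 s/In    (4,3)    (4,3)    (4,3)    (4,3)
s/Out    (4,3)    (4,3)    (4,3)    (4,3)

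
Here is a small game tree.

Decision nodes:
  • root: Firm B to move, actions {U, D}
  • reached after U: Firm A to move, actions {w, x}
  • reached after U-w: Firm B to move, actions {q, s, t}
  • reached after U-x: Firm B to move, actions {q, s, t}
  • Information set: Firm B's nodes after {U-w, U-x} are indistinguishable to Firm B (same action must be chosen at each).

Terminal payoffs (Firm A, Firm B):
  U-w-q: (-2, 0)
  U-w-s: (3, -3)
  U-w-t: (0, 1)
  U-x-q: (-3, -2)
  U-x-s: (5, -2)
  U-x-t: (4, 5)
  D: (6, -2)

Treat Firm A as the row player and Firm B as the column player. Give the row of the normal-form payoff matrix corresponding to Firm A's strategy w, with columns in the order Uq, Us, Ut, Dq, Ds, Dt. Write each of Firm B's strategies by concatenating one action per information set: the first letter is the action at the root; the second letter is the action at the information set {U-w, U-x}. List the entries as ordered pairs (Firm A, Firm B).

(-2,0) (3,-3) (0,1) (6,-2) (6,-2) (6,-2)

vs Uq: Firm B plays U → Firm A plays w at [U] → Firm B plays q at [U-w] → (-2, 0)
vs Us: Firm B plays U → Firm A plays w at [U] → Firm B plays s at [U-w] → (3, -3)
vs Ut: Firm B plays U → Firm A plays w at [U] → Firm B plays t at [U-w] → (0, 1)
vs Dq: Firm B plays D → (6, -2)
vs Ds: Firm B plays D → (6, -2)
vs Dt: Firm B plays D → (6, -2)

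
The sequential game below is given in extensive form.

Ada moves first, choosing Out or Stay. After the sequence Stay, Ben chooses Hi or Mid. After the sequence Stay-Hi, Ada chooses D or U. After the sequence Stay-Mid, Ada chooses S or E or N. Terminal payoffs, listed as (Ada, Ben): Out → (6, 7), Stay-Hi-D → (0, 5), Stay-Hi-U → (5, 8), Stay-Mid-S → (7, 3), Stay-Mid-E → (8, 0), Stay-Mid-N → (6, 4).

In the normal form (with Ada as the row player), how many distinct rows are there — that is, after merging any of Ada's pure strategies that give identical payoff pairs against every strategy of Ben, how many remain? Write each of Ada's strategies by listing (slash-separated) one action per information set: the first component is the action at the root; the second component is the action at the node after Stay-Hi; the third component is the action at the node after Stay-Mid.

7

Ada has 12 pure strategies: Out/D/S, Out/D/E, Out/D/N, Out/U/S, Out/U/E, Out/U/N, Stay/D/S, Stay/D/E, Stay/D/N, Stay/U/S, Stay/U/E, Stay/U/N. Columns: Hi, Mid.
{Out/D/S, Out/D/E, Out/D/N, Out/U/S, Out/U/E, Out/U/N} → row (6,7) (6,7)
{Stay/D/S} → row (0,5) (7,3)
{Stay/D/E} → row (0,5) (8,0)
{Stay/D/N} → row (0,5) (6,4)
{Stay/U/S} → row (5,8) (7,3)
{Stay/U/E} → row (5,8) (8,0)
{Stay/U/N} → row (5,8) (6,4)
That's 7 distinct rows out of 12 strategies.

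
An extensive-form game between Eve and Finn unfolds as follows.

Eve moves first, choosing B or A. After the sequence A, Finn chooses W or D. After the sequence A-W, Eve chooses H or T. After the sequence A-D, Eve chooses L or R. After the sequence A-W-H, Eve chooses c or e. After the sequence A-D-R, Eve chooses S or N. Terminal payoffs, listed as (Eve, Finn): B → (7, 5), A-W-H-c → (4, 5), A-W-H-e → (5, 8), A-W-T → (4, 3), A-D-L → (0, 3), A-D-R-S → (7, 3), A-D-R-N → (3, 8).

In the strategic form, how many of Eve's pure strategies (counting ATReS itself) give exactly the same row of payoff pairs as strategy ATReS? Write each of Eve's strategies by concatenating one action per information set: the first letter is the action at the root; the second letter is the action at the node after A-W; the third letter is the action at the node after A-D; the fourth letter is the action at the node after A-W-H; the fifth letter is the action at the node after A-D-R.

Row for ATReS (columns W, D): (4,3) (7,3).
Under ATReS, Eve's choice at the node after A-W-H can never be reached regardless of what Finn does, so varying those choices leaves every outcome unchanged.
Holding the reachable choices fixed and varying the unreachable one freely already gives 2 equivalent strategies.
No other strategy reproduces this row, so those 2 are the full class: ATRcS, ATReS.

2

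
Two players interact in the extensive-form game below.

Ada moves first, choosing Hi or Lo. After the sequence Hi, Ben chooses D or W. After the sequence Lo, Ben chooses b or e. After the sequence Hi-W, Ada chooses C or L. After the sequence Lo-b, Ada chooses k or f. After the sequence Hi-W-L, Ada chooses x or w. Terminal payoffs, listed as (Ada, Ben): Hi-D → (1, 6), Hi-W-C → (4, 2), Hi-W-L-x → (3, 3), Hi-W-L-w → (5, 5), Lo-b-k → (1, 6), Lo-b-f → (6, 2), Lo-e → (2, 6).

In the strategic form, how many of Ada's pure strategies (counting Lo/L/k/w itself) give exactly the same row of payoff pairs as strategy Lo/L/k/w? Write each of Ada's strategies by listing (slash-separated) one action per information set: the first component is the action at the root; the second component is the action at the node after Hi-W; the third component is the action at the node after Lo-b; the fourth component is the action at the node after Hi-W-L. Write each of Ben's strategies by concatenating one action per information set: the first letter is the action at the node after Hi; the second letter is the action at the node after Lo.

Row for Lo/L/k/w (columns Db, De, Wb, We): (1,6) (2,6) (1,6) (2,6).
Under Lo/L/k/w, Ada's choice at the node after Hi-W and at the node after Hi-W-L can never be reached regardless of what Ben does, so varying those choices leaves every outcome unchanged.
Holding the reachable choices fixed and varying the unreachable ones freely already gives 2 × 2 = 4 equivalent strategies.
No other strategy reproduces this row, so those 4 are the full class: Lo/C/k/x, Lo/C/k/w, Lo/L/k/x, Lo/L/k/w.

4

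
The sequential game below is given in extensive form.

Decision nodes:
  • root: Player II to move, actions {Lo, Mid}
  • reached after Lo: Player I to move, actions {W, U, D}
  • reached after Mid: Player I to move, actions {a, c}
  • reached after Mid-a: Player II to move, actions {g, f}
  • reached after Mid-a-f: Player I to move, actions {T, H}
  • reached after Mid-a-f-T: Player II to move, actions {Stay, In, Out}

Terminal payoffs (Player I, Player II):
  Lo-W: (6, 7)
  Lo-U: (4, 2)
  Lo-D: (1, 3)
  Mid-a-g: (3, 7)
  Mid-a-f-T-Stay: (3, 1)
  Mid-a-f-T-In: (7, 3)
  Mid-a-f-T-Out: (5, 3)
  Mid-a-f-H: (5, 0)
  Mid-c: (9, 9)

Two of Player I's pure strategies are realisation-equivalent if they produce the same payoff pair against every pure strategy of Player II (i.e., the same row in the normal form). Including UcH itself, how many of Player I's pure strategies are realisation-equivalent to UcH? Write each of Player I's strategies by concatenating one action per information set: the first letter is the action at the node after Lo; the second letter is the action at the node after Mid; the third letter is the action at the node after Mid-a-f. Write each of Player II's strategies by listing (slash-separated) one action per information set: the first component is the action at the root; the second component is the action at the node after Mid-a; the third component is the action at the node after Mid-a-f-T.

Row for UcH (columns Lo/g/Stay, Lo/g/In, Lo/g/Out, Lo/f/Stay, Lo/f/In, Lo/f/Out, Mid/g/Stay, Mid/g/In, Mid/g/Out, Mid/f/Stay, Mid/f/In, Mid/f/Out): (4,2) (4,2) (4,2) (4,2) (4,2) (4,2) (9,9) (9,9) (9,9) (9,9) (9,9) (9,9).
Under UcH, Player I's choice at the node after Mid-a-f can never be reached regardless of what Player II does, so varying those choices leaves every outcome unchanged.
Holding the reachable choices fixed and varying the unreachable one freely already gives 2 equivalent strategies.
No other strategy reproduces this row, so those 2 are the full class: UcT, UcH.

2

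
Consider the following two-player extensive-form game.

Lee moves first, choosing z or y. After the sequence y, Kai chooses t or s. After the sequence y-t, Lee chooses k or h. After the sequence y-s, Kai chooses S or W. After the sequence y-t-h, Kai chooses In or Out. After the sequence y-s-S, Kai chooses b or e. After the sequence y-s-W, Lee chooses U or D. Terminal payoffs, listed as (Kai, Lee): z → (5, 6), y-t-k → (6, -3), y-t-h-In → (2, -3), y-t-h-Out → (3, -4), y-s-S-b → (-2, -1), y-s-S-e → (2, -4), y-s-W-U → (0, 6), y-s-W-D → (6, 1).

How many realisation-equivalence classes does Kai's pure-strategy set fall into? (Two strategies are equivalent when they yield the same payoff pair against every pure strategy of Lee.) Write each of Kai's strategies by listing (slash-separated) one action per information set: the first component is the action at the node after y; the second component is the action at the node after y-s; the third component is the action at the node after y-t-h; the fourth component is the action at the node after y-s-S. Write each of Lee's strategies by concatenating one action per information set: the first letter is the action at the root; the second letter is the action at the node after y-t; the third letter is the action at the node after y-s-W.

5

Kai has 16 pure strategies: t/S/In/b, t/S/In/e, t/S/Out/b, t/S/Out/e, t/W/In/b, t/W/In/e, t/W/Out/b, t/W/Out/e, s/S/In/b, s/S/In/e, s/S/Out/b, s/S/Out/e, s/W/In/b, s/W/In/e, s/W/Out/b, s/W/Out/e. Columns: zkU, zkD, zhU, zhD, ykU, ykD, yhU, yhD.
{t/S/In/b, t/S/In/e, t/W/In/b, t/W/In/e} → row (5,6) (5,6) (5,6) (5,6) (6,-3) (6,-3) (2,-3) (2,-3)
{t/S/Out/b, t/S/Out/e, t/W/Out/b, t/W/Out/e} → row (5,6) (5,6) (5,6) (5,6) (6,-3) (6,-3) (3,-4) (3,-4)
{s/S/In/b, s/S/Out/b} → row (5,6) (5,6) (5,6) (5,6) (-2,-1) (-2,-1) (-2,-1) (-2,-1)
{s/S/In/e, s/S/Out/e} → row (5,6) (5,6) (5,6) (5,6) (2,-4) (2,-4) (2,-4) (2,-4)
{s/W/In/b, s/W/In/e, s/W/Out/b, s/W/Out/e} → row (5,6) (5,6) (5,6) (5,6) (0,6) (6,1) (0,6) (6,1)
That's 5 distinct rows out of 16 strategies.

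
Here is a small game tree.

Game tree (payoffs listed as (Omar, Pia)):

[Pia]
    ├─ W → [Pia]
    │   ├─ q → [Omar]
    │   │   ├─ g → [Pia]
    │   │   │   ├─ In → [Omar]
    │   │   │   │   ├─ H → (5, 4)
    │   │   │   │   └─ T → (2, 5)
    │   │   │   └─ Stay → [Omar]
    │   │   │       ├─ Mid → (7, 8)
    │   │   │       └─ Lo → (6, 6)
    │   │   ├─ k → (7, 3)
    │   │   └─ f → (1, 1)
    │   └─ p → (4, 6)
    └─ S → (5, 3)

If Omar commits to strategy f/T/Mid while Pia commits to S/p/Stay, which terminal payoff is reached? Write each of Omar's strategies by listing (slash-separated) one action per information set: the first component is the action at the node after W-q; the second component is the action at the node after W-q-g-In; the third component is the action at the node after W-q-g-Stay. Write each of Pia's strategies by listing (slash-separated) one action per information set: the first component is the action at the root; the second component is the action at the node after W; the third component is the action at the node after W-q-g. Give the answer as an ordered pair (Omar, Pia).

(5, 3)

Trace the play path from the root:
  Pia plays S
→ terminal payoff (5, 3).
(Omar's choice at the node after W-q is never reached on this path, so it doesn't affect the outcome.)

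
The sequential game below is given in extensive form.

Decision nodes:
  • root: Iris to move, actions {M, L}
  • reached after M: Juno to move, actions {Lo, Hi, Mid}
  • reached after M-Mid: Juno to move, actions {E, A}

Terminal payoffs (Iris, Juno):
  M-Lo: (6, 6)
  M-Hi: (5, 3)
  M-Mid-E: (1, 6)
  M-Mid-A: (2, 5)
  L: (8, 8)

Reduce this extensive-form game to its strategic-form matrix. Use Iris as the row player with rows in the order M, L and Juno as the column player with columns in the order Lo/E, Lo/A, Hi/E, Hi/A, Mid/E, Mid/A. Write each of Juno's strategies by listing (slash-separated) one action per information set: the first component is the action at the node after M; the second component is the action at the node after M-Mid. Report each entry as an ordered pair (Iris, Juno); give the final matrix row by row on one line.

         Lo/E     Lo/A     Hi/E     Hi/A    Mid/E    Mid/A
   M    (6,6)    (6,6)    (5,3)    (5,3)    (1,6)    (2,5)
   L    (8,8)    (8,8)    (8,8)    (8,8)    (8,8)    (8,8)

M: (6,6) (6,6) (5,3) (5,3) (1,6) (2,5) | L: (8,8) (8,8) (8,8) (8,8) (8,8) (8,8)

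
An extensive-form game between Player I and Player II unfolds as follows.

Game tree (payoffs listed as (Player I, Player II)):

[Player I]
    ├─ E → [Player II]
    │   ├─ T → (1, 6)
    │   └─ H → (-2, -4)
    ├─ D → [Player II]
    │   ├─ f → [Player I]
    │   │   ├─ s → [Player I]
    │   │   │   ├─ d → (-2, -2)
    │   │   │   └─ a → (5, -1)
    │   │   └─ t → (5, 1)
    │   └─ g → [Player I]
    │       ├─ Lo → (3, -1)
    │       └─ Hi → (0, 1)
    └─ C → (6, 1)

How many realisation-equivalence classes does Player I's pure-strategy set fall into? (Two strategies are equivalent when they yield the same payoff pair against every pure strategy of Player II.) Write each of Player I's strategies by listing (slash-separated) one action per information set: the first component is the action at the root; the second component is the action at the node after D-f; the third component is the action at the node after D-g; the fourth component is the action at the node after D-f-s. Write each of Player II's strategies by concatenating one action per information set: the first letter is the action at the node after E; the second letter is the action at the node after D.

Player I has 24 pure strategies: E/s/Lo/d, E/s/Lo/a, E/s/Hi/d, E/s/Hi/a, E/t/Lo/d, E/t/Lo/a, E/t/Hi/d, E/t/Hi/a, D/s/Lo/d, D/s/Lo/a, D/s/Hi/d, D/s/Hi/a, D/t/Lo/d, D/t/Lo/a, D/t/Hi/d, D/t/Hi/a, C/s/Lo/d, C/s/Lo/a, C/s/Hi/d, C/s/Hi/a, C/t/Lo/d, C/t/Lo/a, C/t/Hi/d, C/t/Hi/a. Columns: Tf, Tg, Hf, Hg.
{E/s/Lo/d, E/s/Lo/a, E/s/Hi/d, E/s/Hi/a, E/t/Lo/d, E/t/Lo/a, E/t/Hi/d, E/t/Hi/a} → row (1,6) (1,6) (-2,-4) (-2,-4)
{D/s/Lo/d} → row (-2,-2) (3,-1) (-2,-2) (3,-1)
{D/s/Lo/a} → row (5,-1) (3,-1) (5,-1) (3,-1)
{D/s/Hi/d} → row (-2,-2) (0,1) (-2,-2) (0,1)
{D/s/Hi/a} → row (5,-1) (0,1) (5,-1) (0,1)
{D/t/Lo/d, D/t/Lo/a} → row (5,1) (3,-1) (5,1) (3,-1)
{D/t/Hi/d, D/t/Hi/a} → row (5,1) (0,1) (5,1) (0,1)
{C/s/Lo/d, C/s/Lo/a, C/s/Hi/d, C/s/Hi/a, C/t/Lo/d, C/t/Lo/a, C/t/Hi/d, C/t/Hi/a} → row (6,1) (6,1) (6,1) (6,1)
That's 8 distinct rows out of 24 strategies.

8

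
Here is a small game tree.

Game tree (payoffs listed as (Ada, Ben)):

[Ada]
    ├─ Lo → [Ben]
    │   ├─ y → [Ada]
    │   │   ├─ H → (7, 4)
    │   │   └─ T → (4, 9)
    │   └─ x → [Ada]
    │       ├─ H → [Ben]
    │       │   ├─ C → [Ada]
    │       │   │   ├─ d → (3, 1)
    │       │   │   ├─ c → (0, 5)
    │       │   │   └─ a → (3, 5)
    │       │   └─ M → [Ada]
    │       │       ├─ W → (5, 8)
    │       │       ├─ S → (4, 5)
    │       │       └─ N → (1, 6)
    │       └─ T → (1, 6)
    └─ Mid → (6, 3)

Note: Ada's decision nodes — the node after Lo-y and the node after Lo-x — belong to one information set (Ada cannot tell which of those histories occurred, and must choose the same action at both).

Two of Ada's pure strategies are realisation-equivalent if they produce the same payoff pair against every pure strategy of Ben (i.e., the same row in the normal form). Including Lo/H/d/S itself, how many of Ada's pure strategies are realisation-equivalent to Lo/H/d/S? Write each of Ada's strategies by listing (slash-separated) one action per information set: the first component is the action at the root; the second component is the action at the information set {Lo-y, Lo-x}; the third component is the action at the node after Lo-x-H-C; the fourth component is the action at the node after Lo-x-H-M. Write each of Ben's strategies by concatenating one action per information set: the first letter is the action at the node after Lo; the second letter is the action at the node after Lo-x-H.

1

Row for Lo/H/d/S (columns yC, yM, xC, xM): (7,4) (7,4) (3,1) (4,5).
Every one of Ada's information sets is on the play path for some reply by Ben when Ada follows Lo/H/d/S.
Changing the action at any of them therefore changes at least one column, so only Lo/H/d/S itself gives this row.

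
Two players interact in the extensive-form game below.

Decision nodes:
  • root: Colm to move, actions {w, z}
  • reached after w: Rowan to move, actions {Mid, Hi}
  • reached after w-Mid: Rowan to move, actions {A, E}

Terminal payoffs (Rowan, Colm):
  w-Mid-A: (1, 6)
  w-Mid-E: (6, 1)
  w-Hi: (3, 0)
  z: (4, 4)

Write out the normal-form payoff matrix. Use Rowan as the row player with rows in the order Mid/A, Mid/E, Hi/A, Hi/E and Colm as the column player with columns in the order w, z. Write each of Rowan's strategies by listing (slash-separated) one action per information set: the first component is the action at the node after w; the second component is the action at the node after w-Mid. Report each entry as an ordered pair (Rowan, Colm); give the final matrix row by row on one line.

Row Mid/A: w→(1,6), z→(4,4)
Row Mid/E: w→(6,1), z→(4,4)
Row Hi/A: w→(3,0), z→(4,4)
Row Hi/E: w→(3,0), z→(4,4)

Mid/A: (1,6) (4,4) | Mid/E: (6,1) (4,4) | Hi/A: (3,0) (4,4) | Hi/E: (3,0) (4,4)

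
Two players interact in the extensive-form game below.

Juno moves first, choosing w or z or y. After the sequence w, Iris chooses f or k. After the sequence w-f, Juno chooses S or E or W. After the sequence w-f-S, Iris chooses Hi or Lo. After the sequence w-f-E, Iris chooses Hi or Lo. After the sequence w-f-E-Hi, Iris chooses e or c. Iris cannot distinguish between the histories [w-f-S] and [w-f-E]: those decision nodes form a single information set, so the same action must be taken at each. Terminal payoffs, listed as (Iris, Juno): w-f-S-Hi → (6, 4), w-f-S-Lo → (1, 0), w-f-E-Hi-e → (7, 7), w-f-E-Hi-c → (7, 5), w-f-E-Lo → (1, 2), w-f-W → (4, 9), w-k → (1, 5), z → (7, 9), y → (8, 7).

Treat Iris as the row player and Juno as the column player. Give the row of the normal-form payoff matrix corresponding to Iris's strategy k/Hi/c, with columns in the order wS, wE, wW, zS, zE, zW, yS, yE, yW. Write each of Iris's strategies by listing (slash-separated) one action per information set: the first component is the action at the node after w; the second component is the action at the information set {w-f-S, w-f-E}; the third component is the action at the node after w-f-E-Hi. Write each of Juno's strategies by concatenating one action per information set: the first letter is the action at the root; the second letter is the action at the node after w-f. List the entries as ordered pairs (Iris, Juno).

(1,5) (1,5) (1,5) (7,9) (7,9) (7,9) (8,7) (8,7) (8,7)

vs wS: Juno plays w → Iris plays k at [w] → (1, 5)
vs wE: Juno plays w → Iris plays k at [w] → (1, 5)
vs wW: Juno plays w → Iris plays k at [w] → (1, 5)
vs zS: Juno plays z → (7, 9)
vs zE: Juno plays z → (7, 9)
vs zW: Juno plays z → (7, 9)
vs yS: Juno plays y → (8, 7)
vs yE: Juno plays y → (8, 7)
vs yW: Juno plays y → (8, 7)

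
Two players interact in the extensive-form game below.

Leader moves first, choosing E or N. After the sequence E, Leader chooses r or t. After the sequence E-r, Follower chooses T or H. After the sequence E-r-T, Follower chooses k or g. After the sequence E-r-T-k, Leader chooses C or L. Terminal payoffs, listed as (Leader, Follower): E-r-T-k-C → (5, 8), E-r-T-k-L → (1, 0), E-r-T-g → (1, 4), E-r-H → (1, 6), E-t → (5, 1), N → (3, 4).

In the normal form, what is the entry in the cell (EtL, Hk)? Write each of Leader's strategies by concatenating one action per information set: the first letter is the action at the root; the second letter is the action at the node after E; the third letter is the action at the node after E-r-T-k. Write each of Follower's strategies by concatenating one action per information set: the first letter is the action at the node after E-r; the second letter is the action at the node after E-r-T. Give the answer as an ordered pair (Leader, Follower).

(5, 1)

Trace the play path from the root:
  Leader plays E
  Leader plays t at [E]
→ terminal payoff (5, 1).
(Leader's choice at the node after E-r-T-k is never reached on this path, so it doesn't affect the outcome.)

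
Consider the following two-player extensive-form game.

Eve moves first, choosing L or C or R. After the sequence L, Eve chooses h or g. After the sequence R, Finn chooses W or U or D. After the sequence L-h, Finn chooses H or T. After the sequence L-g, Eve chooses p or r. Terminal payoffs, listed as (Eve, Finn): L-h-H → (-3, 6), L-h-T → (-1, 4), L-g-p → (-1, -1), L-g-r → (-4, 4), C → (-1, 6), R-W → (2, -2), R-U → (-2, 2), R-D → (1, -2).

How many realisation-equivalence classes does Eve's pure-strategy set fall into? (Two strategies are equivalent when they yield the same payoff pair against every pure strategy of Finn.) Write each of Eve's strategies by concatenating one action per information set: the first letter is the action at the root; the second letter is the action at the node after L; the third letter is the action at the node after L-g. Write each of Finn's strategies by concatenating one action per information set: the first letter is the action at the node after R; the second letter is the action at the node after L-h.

5

Eve has 12 pure strategies: Lhp, Lhr, Lgp, Lgr, Chp, Chr, Cgp, Cgr, Rhp, Rhr, Rgp, Rgr. Columns: WH, WT, UH, UT, DH, DT.
{Lhp, Lhr} → row (-3,6) (-1,4) (-3,6) (-1,4) (-3,6) (-1,4)
{Lgp} → row (-1,-1) (-1,-1) (-1,-1) (-1,-1) (-1,-1) (-1,-1)
{Lgr} → row (-4,4) (-4,4) (-4,4) (-4,4) (-4,4) (-4,4)
{Chp, Chr, Cgp, Cgr} → row (-1,6) (-1,6) (-1,6) (-1,6) (-1,6) (-1,6)
{Rhp, Rhr, Rgp, Rgr} → row (2,-2) (2,-2) (-2,2) (-2,2) (1,-2) (1,-2)
That's 5 distinct rows out of 12 strategies.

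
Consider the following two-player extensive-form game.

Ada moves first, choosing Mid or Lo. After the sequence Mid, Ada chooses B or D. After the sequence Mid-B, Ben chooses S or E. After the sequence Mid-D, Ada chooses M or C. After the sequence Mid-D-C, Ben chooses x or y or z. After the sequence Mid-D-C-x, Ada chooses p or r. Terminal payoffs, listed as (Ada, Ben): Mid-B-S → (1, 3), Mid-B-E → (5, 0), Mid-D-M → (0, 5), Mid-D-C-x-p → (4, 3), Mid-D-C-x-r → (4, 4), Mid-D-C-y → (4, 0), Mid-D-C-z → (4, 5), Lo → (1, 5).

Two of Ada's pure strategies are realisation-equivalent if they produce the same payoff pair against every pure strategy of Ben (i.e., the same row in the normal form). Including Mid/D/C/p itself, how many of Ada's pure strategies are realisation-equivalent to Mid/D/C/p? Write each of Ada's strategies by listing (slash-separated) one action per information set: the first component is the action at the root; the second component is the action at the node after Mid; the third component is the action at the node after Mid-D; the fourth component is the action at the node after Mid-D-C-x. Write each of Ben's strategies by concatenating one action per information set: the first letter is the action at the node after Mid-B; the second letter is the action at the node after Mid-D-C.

1

Row for Mid/D/C/p (columns Sx, Sy, Sz, Ex, Ey, Ez): (4,3) (4,0) (4,5) (4,3) (4,0) (4,5).
Every one of Ada's information sets is on the play path for some reply by Ben when Ada follows Mid/D/C/p.
Changing the action at any of them therefore changes at least one column, so only Mid/D/C/p itself gives this row.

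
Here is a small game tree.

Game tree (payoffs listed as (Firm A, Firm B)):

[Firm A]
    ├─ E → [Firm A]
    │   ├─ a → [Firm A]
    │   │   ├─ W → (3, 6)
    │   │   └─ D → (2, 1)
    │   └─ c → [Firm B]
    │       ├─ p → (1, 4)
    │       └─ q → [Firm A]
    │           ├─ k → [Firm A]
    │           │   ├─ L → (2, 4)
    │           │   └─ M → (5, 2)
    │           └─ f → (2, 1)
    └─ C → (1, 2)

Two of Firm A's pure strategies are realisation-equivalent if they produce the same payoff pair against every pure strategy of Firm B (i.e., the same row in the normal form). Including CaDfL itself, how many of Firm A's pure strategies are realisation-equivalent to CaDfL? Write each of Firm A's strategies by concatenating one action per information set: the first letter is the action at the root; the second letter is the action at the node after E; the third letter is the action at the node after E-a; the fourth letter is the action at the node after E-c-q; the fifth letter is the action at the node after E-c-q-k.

Row for CaDfL (columns p, q): (1,2) (1,2).
Under CaDfL, Firm A's choice at the node after E and at the node after E-a and at the node after E-c-q and at the node after E-c-q-k can never be reached regardless of what Firm B does, so varying those choices leaves every outcome unchanged.
Holding the reachable choices fixed and varying the unreachable ones freely already gives 2 × 2 × 2 × 2 = 16 equivalent strategies.
No other strategy reproduces this row, so those 16 are the full class: CaWkL, CaWkM, CaWfL, CaWfM, CaDkL, CaDkM, CaDfL, CaDfM, CcWkL, CcWkM, CcWfL, CcWfM, CcDkL, CcDkM, CcDfL, CcDfM.

16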